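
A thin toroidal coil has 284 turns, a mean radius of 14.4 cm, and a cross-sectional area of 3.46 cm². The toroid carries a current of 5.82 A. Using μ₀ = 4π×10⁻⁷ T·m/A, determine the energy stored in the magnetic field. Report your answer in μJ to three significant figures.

U ≈ 656 μJ

L = μ₀N²A/(2πR) = (4π×10⁻⁷)(284)²(3.460×10^-4)/(2π×0.144) = 3.876×10^-5 H.
U = ½LI² = ½(3.876×10^-5)(5.82)² = 6.564×10^-4 J.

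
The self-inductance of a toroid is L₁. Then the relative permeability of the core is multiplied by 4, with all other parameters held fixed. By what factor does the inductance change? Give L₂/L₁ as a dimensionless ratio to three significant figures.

L₂/L₁ = 4.00

For a toroid, L ∝ μᵣN²A/R.
L₂/L₁ = (4) = 4.00.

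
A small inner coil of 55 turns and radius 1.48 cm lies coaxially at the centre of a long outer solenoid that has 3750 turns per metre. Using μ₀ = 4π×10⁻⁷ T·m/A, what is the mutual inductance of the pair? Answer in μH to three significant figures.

M ≈ 178 μH

The outer solenoid produces a uniform field B₁ = μ₀n₁I₁ across the inner coil,
so the flux linkage is N₂Φ = N₂B₁A₂ = μ₀n₁N₂A₂·I₁, giving M = μ₀n₁N₂A₂.
A₂ = πr² = π(1.480×10^-2 m)² = 6.881×10^-4 m².
M = (4π×10⁻⁷)(3750)(55)(6.881×10^-4) = 1.784×10^-4 H.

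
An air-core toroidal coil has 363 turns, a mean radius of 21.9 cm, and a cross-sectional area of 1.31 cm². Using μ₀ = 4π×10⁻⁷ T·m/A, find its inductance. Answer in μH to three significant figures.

L ≈ 15.8 μH

For a thin toroid, L = μ₀N²A/(2πR).
L = (4π×10⁻⁷)(363)²(1.310×10^-4) / (2π×0.219 m) = 1.576×10^-5 H.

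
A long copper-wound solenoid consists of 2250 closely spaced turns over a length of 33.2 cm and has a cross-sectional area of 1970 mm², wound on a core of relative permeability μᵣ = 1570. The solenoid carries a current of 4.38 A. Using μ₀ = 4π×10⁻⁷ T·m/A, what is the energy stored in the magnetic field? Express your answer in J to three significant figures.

A = 1970 mm² = 1.970×10^-3 m².
L = μ₀μᵣN²A/ℓ = (4π×10⁻⁷)(1570)(2250)²(1.970×10^-3)/(0.332) = 59.27 H.
U = ½LI² = ½(59.27)(4.38)² = 568.49 J.

U ≈ 568 J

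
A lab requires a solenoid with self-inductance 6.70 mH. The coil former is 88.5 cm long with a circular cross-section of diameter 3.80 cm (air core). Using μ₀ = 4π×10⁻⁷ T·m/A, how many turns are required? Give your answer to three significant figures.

N ≈ 2040 turns

A = π(d/2)² = π(1.900×10^-2 m)² = 1.134×10^-3 m².
From L = μ₀N²A/ℓ, N = √(Lℓ / (μ₀A)).
N = √[(6.700×10^-3)(0.885) / ((4π×10⁻⁷)×1.134×10^-3)] = √(4.161×10^6) ≈ 2039.7.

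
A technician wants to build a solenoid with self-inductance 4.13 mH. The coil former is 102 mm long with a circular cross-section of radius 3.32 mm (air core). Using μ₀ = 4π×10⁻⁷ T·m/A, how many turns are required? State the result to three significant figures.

N ≈ 3110 turns

A = πr² = π(3.320×10^-3 m)² = 3.463×10^-5 m².
From L = μ₀N²A/ℓ, N = √(Lℓ / (μ₀A)).
N = √[(4.130×10^-3)(0.102) / ((4π×10⁻⁷)×3.463×10^-5)] = √(9.681×10^6) ≈ 3111.4.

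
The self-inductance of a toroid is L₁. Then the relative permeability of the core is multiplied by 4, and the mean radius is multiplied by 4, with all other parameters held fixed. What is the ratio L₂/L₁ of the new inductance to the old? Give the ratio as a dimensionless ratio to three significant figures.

L₂/L₁ = 1.00

For a toroid, L ∝ μᵣN²A/R.
L₂/L₁ = (4) × (4)^-1 = 1.00.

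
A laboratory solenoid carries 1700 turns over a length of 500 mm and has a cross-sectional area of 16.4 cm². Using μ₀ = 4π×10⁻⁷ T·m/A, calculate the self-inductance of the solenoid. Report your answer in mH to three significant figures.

L ≈ 11.9 mH

A = 16.4 cm² = 1.640×10^-3 m².
For a long solenoid, L = μ₀N²A/ℓ.
L = (4π×10⁻⁷)(1700)²(1.640×10^-3)/(0.5 m) = 1.191×10^-2 H.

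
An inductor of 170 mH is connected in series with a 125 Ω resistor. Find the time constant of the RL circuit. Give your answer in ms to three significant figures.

τ ≈ 1.36 ms

τ = L/R = (0.17 H)/(125 Ω) = 1.360×10^-3 s.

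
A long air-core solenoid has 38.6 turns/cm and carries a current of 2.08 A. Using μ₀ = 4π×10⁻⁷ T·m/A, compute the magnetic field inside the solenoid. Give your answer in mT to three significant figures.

B ≈ 10.1 mT

Inside a long solenoid, B = μ₀nI.
B = (4π×10⁻⁷)(3.860×10^3 m⁻¹)(2.08 A) = 1.009×10^-2 T.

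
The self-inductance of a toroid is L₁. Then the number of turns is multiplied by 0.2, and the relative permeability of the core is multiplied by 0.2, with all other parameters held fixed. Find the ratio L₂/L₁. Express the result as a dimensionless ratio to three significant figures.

L₂/L₁ = 0.008

For a toroid, L ∝ μᵣN²A/R.
L₂/L₁ = (0.2)^2 × (0.2) = 0.008.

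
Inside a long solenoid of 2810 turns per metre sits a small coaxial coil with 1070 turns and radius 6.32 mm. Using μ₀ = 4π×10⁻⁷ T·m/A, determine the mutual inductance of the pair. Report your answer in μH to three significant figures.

M ≈ 474 μH

The outer solenoid produces a uniform field B₁ = μ₀n₁I₁ across the inner coil,
so the flux linkage is N₂Φ = N₂B₁A₂ = μ₀n₁N₂A₂·I₁, giving M = μ₀n₁N₂A₂.
A₂ = πr² = π(6.320×10^-3 m)² = 1.2548×10^-4 m².
M = (4π×10⁻⁷)(2810)(1070)(1.2548×10^-4) = 4.741×10^-4 H.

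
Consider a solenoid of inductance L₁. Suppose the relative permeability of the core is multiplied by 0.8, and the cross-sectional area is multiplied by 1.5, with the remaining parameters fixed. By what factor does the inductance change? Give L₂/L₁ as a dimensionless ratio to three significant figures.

For a solenoid, L ∝ μᵣN²A/ℓ.
L₂/L₁ = (0.8) × (1.5) = 1.20.

L₂/L₁ = 1.20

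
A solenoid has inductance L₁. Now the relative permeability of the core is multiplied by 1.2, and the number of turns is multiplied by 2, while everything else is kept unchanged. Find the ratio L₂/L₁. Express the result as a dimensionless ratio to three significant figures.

For a solenoid, L ∝ μᵣN²A/ℓ.
L₂/L₁ = (1.2) × (2)^2 = 4.80.

L₂/L₁ = 4.80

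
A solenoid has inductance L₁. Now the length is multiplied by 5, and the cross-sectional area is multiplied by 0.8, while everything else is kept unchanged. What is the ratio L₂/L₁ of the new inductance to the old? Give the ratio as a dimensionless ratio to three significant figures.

For a solenoid, L ∝ μᵣN²A/ℓ.
L₂/L₁ = (5)^-1 × (0.8) = 0.160.

L₂/L₁ = 0.160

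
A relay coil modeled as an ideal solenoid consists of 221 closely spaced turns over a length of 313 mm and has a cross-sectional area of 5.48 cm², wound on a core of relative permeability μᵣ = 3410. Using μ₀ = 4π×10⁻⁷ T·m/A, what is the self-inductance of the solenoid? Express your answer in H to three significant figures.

L ≈ 0.366 H

A = 5.48 cm² = 5.480×10^-4 m².
For a long solenoid, L = μ₀μᵣN²A/ℓ.
L = (4π×10⁻⁷)(3410)(221)²(5.480×10^-4)/(0.313 m) = 0.3664 H.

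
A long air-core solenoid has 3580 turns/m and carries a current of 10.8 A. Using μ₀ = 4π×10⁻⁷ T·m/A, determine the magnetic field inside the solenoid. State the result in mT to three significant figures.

B ≈ 48.6 mT

Inside a long solenoid, B = μ₀nI.
B = (4π×10⁻⁷)(3.580×10^3 m⁻¹)(10.8 A) = 4.859×10^-2 T.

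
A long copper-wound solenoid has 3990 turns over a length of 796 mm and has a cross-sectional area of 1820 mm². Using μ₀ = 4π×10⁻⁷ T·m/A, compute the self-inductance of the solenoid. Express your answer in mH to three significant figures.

L ≈ 45.7 mH

A = 1820 mm² = 1.820×10^-3 m².
For a long solenoid, L = μ₀N²A/ℓ.
L = (4π×10⁻⁷)(3990)²(1.820×10^-3)/(0.796 m) = 4.574×10^-2 H.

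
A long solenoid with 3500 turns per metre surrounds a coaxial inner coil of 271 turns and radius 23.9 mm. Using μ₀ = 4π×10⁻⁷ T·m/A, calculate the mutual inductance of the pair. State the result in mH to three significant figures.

The outer solenoid produces a uniform field B₁ = μ₀n₁I₁ across the inner coil,
so the flux linkage is N₂Φ = N₂B₁A₂ = μ₀n₁N₂A₂·I₁, giving M = μ₀n₁N₂A₂.
A₂ = πr² = π(2.390×10^-2 m)² = 1.7945×10^-3 m².
M = (4π×10⁻⁷)(3500)(271)(1.7945×10^-3) = 2.139×10^-3 H.

M ≈ 2.14 mH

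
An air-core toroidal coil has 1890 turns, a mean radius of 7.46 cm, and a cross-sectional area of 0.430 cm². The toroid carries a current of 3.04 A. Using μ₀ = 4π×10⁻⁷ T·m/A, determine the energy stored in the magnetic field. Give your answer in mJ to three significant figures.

U ≈ 1.90 mJ

L = μ₀N²A/(2πR) = (4π×10⁻⁷)(1890)²(4.300×10^-5)/(2π×7.460×10^-2) = 4.118×10^-4 H.
U = ½LI² = ½(4.118×10^-4)(3.04)² = 1.903×10^-3 J.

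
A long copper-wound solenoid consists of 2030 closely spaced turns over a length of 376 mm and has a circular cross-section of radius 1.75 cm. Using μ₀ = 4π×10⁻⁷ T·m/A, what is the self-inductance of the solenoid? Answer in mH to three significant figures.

L ≈ 13.3 mH

A = πr² = π(1.750×10^-2 m)² = 9.621×10^-4 m².
For a long solenoid, L = μ₀N²A/ℓ.
L = (4π×10⁻⁷)(2030)²(9.621×10^-4)/(0.376 m) = 1.325×10^-2 H.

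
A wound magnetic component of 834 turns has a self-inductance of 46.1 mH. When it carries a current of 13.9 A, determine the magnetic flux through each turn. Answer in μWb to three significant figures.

From L = NΦ_B/I, the flux per turn is Φ_B = LI/N.
Φ_B = (4.610×10^-2 H)(13.9 A)/834 = 7.683×10^-4 Wb.

Φ_B ≈ 768 μWb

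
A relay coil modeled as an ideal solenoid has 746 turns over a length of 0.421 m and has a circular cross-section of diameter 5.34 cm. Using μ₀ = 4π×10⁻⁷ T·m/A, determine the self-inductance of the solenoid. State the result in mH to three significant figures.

A = π(d/2)² = π(2.670×10^-2 m)² = 2.240×10^-3 m².
For a long solenoid, L = μ₀N²A/ℓ.
L = (4π×10⁻⁷)(746)²(2.240×10^-3)/(0.421 m) = 3.720×10^-3 H.

L ≈ 3.72 mH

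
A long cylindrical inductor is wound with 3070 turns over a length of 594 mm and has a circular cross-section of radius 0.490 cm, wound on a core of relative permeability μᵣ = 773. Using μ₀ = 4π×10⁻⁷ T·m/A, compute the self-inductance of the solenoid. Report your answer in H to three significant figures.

A = πr² = π(4.900×10^-3 m)² = 7.543×10^-5 m².
For a long solenoid, L = μ₀μᵣN²A/ℓ.
L = (4π×10⁻⁷)(773)(3070)²(7.543×10^-5)/(0.594 m) = 1.163 H.

L ≈ 1.16 H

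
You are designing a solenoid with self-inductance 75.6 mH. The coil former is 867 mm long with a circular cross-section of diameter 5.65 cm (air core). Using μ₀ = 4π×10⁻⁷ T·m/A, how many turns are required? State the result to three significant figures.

N ≈ 4560 turns

A = π(d/2)² = π(2.825×10^-2 m)² = 2.507×10^-3 m².
From L = μ₀N²A/ℓ, N = √(Lℓ / (μ₀A)).
N = √[(7.560×10^-2)(0.867) / ((4π×10⁻⁷)×2.507×10^-3)] = √(2.080×10^7) ≈ 4561.1.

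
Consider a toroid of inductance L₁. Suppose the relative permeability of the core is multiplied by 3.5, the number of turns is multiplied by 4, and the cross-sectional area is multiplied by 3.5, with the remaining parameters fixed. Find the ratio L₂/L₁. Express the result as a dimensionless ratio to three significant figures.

For a toroid, L ∝ μᵣN²A/R.
L₂/L₁ = (3.5) × (4)^2 × (3.5) = 196.

L₂/L₁ = 196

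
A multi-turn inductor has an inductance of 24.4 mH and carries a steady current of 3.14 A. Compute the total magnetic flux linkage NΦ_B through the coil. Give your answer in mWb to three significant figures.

NΦ_B ≈ 76.6 mWb

From L = NΦ_B/I, the flux linkage is NΦ_B = LI.
NΦ_B = (2.440×10^-2 H)(3.14 A) = 7.662×10^-2 Wb.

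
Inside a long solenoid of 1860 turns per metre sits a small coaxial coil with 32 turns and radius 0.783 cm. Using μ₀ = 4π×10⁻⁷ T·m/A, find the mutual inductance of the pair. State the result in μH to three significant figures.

The outer solenoid produces a uniform field B₁ = μ₀n₁I₁ across the inner coil,
so the flux linkage is N₂Φ = N₂B₁A₂ = μ₀n₁N₂A₂·I₁, giving M = μ₀n₁N₂A₂.
A₂ = πr² = π(7.830×10^-3 m)² = 1.926×10^-4 m².
M = (4π×10⁻⁷)(1860)(32)(1.926×10^-4) = 1.441×10^-5 H.

M ≈ 14.4 μH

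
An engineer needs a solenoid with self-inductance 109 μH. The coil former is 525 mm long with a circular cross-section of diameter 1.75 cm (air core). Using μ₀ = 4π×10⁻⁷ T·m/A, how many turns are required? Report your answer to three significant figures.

A = π(d/2)² = π(8.750×10^-3 m)² = 2.405×10^-4 m².
From L = μ₀N²A/ℓ, N = √(Lℓ / (μ₀A)).
N = √[(1.090×10^-4)(0.525) / ((4π×10⁻⁷)×2.405×10^-4)] = √(1.893×10^5) ≈ 435.1.

N ≈ 435 turns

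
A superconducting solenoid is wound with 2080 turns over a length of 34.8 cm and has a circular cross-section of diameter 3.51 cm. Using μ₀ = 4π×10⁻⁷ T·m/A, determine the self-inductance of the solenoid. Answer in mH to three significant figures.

L ≈ 15.1 mH

A = π(d/2)² = π(1.755×10^-2 m)² = 9.676×10^-4 m².
For a long solenoid, L = μ₀N²A/ℓ.
L = (4π×10⁻⁷)(2080)²(9.676×10^-4)/(0.348 m) = 1.512×10^-2 H.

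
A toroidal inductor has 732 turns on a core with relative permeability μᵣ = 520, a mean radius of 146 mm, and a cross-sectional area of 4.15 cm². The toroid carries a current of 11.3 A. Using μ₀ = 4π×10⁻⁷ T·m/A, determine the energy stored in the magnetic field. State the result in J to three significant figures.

L = μ₀μᵣN²A/(2πR) = (4π×10⁻⁷)(520)(732)²(4.150×10^-4)/(2π×0.146) = 0.1584 H.
U = ½LI² = ½(0.1584)(11.3)² = 10.11 J.

U ≈ 10.1 J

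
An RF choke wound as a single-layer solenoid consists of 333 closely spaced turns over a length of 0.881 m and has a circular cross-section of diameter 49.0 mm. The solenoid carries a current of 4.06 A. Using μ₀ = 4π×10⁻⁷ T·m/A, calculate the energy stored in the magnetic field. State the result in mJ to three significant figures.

U ≈ 2.46 mJ

A = π(d/2)² = π(2.450×10^-2 m)² = 1.886×10^-3 m².
L = μ₀N²A/ℓ = (4π×10⁻⁷)(333)²(1.886×10^-3)/(0.881) = 2.983×10^-4 H.
U = ½LI² = ½(2.983×10^-4)(4.06)² = 2.458×10^-3 J.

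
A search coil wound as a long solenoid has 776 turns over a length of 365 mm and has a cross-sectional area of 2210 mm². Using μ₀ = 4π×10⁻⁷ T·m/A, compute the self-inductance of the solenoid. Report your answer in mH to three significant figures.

A = 2210 mm² = 2.210×10^-3 m².
For a long solenoid, L = μ₀N²A/ℓ.
L = (4π×10⁻⁷)(776)²(2.210×10^-3)/(0.365 m) = 4.582×10^-3 H.

L ≈ 4.58 mH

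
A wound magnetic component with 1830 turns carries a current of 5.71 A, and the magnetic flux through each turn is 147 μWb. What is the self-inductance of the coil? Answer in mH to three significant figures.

L ≈ 47.1 mH

Self-inductance is defined by L = NΦ_B/I (flux linkage over current).
L = (1830)(1.470×10^-4 Wb)/(5.71 A) = 4.711×10^-2 H.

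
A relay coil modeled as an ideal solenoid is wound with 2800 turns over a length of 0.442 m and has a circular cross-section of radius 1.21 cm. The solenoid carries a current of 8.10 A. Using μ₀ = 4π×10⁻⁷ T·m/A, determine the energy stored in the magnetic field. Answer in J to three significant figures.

U ≈ 0.336 J

A = πr² = π(1.210×10^-2 m)² = 4.600×10^-4 m².
L = μ₀N²A/ℓ = (4π×10⁻⁷)(2800)²(4.600×10^-4)/(0.442) = 1.025×10^-2 H.
U = ½LI² = ½(1.025×10^-2)(8.10)² = 0.3363 J.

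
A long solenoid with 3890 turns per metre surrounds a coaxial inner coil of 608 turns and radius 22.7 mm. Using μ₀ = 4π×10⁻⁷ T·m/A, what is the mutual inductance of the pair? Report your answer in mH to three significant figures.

The outer solenoid produces a uniform field B₁ = μ₀n₁I₁ across the inner coil,
so the flux linkage is N₂Φ = N₂B₁A₂ = μ₀n₁N₂A₂·I₁, giving M = μ₀n₁N₂A₂.
A₂ = πr² = π(2.270×10^-2 m)² = 1.619×10^-3 m².
M = (4π×10⁻⁷)(3890)(608)(1.619×10^-3) = 4.811×10^-3 H.

M ≈ 4.81 mH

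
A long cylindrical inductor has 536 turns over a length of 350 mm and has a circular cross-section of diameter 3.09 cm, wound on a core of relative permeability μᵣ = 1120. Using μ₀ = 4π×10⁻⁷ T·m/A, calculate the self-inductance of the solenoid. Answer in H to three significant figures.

L ≈ 0.866 H

A = π(d/2)² = π(1.545×10^-2 m)² = 7.499×10^-4 m².
For a long solenoid, L = μ₀μᵣN²A/ℓ.
L = (4π×10⁻⁷)(1120)(536)²(7.499×10^-4)/(0.35 m) = 0.8664 H.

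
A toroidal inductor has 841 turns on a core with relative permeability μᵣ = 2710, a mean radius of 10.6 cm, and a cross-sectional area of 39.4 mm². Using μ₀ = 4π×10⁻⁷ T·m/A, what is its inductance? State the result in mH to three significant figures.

For a thin toroid, L = μ₀μᵣN²A/(2πR).
L = (4π×10⁻⁷)(2710)(841)²(3.940×10^-5) / (2π×0.106 m) = 0.14249 H.

L ≈ 142 mH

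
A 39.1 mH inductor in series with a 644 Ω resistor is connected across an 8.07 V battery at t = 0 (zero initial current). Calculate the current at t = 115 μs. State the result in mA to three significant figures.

τ = L/R = 3.910×10^-2/644 = 6.071×10^-5 s; final current I_∞ = ε/R = 8.07/644 = 1.253×10^-2 A.
I(t) = I_∞(1 − e^(−t/τ)) with t/τ = 1.894.
I = (1.253×10^-2)(1 − e^(−1.894)) = 1.0646×10^-2 A.

I ≈ 10.6 mA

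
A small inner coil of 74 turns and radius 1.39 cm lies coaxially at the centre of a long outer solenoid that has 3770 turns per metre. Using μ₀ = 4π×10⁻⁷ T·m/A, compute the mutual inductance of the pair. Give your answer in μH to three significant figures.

M ≈ 213 μH

The outer solenoid produces a uniform field B₁ = μ₀n₁I₁ across the inner coil,
so the flux linkage is N₂Φ = N₂B₁A₂ = μ₀n₁N₂A₂·I₁, giving M = μ₀n₁N₂A₂.
A₂ = πr² = π(1.390×10^-2 m)² = 6.070×10^-4 m².
M = (4π×10⁻⁷)(3770)(74)(6.070×10^-4) = 2.128×10^-4 H.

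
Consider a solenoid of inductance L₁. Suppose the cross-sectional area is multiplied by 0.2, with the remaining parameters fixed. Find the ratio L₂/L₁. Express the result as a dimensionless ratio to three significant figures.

For a solenoid, L ∝ μᵣN²A/ℓ.
L₂/L₁ = (0.2) = 0.200.

L₂/L₁ = 0.200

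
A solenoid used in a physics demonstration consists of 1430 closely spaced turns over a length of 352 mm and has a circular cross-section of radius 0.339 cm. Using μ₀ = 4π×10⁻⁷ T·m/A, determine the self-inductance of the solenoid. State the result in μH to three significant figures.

A = πr² = π(3.390×10^-3 m)² = 3.610×10^-5 m².
For a long solenoid, L = μ₀N²A/ℓ.
L = (4π×10⁻⁷)(1430)²(3.610×10^-5)/(0.352 m) = 2.636×10^-4 H.

L ≈ 264 μH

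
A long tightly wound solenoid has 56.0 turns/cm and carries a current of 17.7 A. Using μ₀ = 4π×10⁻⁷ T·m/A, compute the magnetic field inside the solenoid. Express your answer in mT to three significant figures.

B ≈ 125 mT

Inside a long solenoid, B = μ₀nI.
B = (4π×10⁻⁷)(5.600×10^3 m⁻¹)(17.7 A) = 0.1246 T.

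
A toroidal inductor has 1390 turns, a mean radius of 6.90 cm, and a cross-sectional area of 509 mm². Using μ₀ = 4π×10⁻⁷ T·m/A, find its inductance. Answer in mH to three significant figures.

For a thin toroid, L = μ₀N²A/(2πR).
L = (4π×10⁻⁷)(1390)²(5.090×10^-4) / (2π×6.900×10^-2 m) = 2.851×10^-3 H.

L ≈ 2.85 mH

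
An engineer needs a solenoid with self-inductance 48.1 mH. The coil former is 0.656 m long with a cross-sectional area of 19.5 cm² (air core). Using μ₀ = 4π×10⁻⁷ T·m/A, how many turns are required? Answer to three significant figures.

N ≈ 3590 turns

A = 19.5 cm² = 1.950×10^-3 m².
From L = μ₀N²A/ℓ, N = √(Lℓ / (μ₀A)).
N = √[(4.810×10^-2)(0.656) / ((4π×10⁻⁷)×1.950×10^-3)] = √(1.288×10^7) ≈ 3588.4.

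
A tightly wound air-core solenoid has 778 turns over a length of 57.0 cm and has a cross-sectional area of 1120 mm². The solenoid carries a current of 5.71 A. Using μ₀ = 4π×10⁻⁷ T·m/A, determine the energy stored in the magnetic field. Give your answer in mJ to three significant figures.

U ≈ 24.4 mJ

A = 1120 mm² = 1.120×10^-3 m².
L = μ₀N²A/ℓ = (4π×10⁻⁷)(778)²(1.120×10^-3)/(0.57) = 1.4946×10^-3 H.
U = ½LI² = ½(1.4946×10^-3)(5.71)² = 2.436×10^-2 J.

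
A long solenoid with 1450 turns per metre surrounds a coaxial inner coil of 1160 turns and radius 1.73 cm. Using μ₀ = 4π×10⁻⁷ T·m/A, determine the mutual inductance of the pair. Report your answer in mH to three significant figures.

The outer solenoid produces a uniform field B₁ = μ₀n₁I₁ across the inner coil,
so the flux linkage is N₂Φ = N₂B₁A₂ = μ₀n₁N₂A₂·I₁, giving M = μ₀n₁N₂A₂.
A₂ = πr² = π(1.730×10^-2 m)² = 9.402×10^-4 m².
M = (4π×10⁻⁷)(1450)(1160)(9.402×10^-4) = 1.987×10^-3 H.

M ≈ 1.99 mH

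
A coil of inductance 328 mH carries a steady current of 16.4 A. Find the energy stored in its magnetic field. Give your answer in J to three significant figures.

U ≈ 44.1 J

Stored magnetic energy: U = ½LI².
U = ½(0.328 H)(16.4 A)² = 44.11 J.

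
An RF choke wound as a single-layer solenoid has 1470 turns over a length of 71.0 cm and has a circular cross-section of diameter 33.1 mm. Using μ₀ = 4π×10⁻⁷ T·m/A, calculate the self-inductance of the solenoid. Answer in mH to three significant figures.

L ≈ 3.29 mH

A = π(d/2)² = π(1.655×10^-2 m)² = 8.6049×10^-4 m².
For a long solenoid, L = μ₀N²A/ℓ.
L = (4π×10⁻⁷)(1470)²(8.6049×10^-4)/(0.71 m) = 3.291×10^-3 H.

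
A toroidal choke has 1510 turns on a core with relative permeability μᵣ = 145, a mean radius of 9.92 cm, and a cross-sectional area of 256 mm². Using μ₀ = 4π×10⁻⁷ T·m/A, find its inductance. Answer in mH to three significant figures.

L ≈ 171 mH

For a thin toroid, L = μ₀μᵣN²A/(2πR).
L = (4π×10⁻⁷)(145)(1510)²(2.560×10^-4) / (2π×9.920×10^-2 m) = 0.1706 H.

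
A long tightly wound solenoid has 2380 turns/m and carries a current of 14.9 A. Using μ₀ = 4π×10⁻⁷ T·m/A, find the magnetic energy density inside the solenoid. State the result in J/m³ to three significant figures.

u ≈ 790 J/m³

B = μ₀nI = (4π×10⁻⁷)(2.380×10^3)(14.9) = 4.456×10^-2 T.
u = B²/(2μ₀) = (4.456×10^-2)²/(2×4π×10⁻⁷) = 790.1 J/m³.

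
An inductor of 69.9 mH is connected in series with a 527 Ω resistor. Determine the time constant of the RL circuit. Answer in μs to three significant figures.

τ = L/R = (6.990×10^-2 H)/(527 Ω) = 1.326×10^-4 s.

τ ≈ 133 μs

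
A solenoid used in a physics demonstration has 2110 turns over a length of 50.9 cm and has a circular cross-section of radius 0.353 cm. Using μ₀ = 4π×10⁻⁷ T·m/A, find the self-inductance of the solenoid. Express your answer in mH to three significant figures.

L ≈ 0.430 mH

A = πr² = π(3.530×10^-3 m)² = 3.9147×10^-5 m².
For a long solenoid, L = μ₀N²A/ℓ.
L = (4π×10⁻⁷)(2110)²(3.9147×10^-5)/(0.509 m) = 4.303×10^-4 H.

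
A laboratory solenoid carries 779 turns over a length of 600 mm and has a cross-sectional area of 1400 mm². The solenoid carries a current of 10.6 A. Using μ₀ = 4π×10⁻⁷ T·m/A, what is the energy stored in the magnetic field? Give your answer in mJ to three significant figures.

U ≈ 100 mJ

A = 1400 mm² = 1.400×10^-3 m².
L = μ₀N²A/ℓ = (4π×10⁻⁷)(779)²(1.400×10^-3)/(0.6) = 1.779×10^-3 H.
U = ½LI² = ½(1.779×10^-3)(10.6)² = 9.996×10^-2 J.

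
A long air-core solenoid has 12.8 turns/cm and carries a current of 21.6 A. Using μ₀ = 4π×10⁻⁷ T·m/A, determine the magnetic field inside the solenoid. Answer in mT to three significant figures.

B ≈ 34.7 mT

Inside a long solenoid, B = μ₀nI.
B = (4π×10⁻⁷)(1.280×10^3 m⁻¹)(21.6 A) = 3.474×10^-2 T.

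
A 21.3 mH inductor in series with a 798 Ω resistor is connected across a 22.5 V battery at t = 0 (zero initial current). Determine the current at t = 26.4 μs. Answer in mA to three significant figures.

τ = L/R = 2.130×10^-2/798 = 2.669×10^-5 s; final current I_∞ = ε/R = 22.5/798 = 2.820×10^-2 A.
I(t) = I_∞(1 − e^(−t/τ)) with t/τ = 0.989.
I = (2.820×10^-2)(1 − e^(−0.989)) = 1.771×10^-2 A.

I ≈ 17.7 mA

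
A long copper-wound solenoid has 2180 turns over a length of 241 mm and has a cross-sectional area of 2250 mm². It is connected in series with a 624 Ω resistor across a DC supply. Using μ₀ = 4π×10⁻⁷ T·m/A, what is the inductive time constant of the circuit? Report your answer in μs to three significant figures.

τ ≈ 89.4 μs

A = 2250 mm² = 2.250×10^-3 m².
L = μ₀N²A/ℓ = (4π×10⁻⁷)(2180)²(2.250×10^-3)/(0.241) = 5.576×10^-2 H.
τ = L/R = (5.576×10^-2)/(624) = 8.935×10^-5 s.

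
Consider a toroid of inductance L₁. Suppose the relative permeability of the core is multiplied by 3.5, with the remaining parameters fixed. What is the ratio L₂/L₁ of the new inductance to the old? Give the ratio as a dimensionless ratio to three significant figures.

L₂/L₁ = 3.50

For a toroid, L ∝ μᵣN²A/R.
L₂/L₁ = (3.5) = 3.50.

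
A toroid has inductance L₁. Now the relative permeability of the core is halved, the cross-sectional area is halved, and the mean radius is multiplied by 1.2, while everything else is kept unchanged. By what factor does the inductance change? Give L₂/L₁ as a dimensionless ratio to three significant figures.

L₂/L₁ = 0.208

For a toroid, L ∝ μᵣN²A/R.
L₂/L₁ = (0.5) × (0.5) × (1.2)^-1 = 0.208.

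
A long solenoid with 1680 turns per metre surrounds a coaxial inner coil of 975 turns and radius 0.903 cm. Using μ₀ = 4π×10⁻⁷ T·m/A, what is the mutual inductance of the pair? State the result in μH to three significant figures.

The outer solenoid produces a uniform field B₁ = μ₀n₁I₁ across the inner coil,
so the flux linkage is N₂Φ = N₂B₁A₂ = μ₀n₁N₂A₂·I₁, giving M = μ₀n₁N₂A₂.
A₂ = πr² = π(9.030×10^-3 m)² = 2.562×10^-4 m².
M = (4π×10⁻⁷)(1680)(975)(2.562×10^-4) = 5.273×10^-4 H.

M ≈ 527 μH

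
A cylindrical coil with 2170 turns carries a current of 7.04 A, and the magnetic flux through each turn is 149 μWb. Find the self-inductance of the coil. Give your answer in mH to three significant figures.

Self-inductance is defined by L = NΦ_B/I (flux linkage over current).
L = (2170)(1.490×10^-4 Wb)/(7.04 A) = 4.593×10^-2 H.

L ≈ 45.9 mH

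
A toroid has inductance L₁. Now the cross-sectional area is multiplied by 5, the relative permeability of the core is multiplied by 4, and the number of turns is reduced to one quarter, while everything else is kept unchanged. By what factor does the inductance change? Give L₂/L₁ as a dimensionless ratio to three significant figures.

For a toroid, L ∝ μᵣN²A/R.
L₂/L₁ = (5) × (4) × (0.25)^2 = 1.25.

L₂/L₁ = 1.25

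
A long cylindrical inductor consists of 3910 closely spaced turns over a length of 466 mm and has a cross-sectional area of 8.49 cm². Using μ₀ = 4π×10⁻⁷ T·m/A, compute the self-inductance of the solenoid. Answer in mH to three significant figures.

A = 8.49 cm² = 8.490×10^-4 m².
For a long solenoid, L = μ₀N²A/ℓ.
L = (4π×10⁻⁷)(3910)²(8.490×10^-4)/(0.466 m) = 3.500×10^-2 H.

L ≈ 35.0 mH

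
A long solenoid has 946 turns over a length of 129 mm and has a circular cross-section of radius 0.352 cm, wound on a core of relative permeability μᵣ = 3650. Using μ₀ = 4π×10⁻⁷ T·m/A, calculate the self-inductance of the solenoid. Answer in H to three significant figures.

L ≈ 1.24 H

A = πr² = π(3.520×10^-3 m)² = 3.893×10^-5 m².
For a long solenoid, L = μ₀μᵣN²A/ℓ.
L = (4π×10⁻⁷)(3650)(946)²(3.893×10^-5)/(0.129 m) = 1.239 H.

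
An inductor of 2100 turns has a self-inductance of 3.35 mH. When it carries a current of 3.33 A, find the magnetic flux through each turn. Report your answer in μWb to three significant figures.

From L = NΦ_B/I, the flux per turn is Φ_B = LI/N.
Φ_B = (3.350×10^-3 H)(3.33 A)/2100 = 5.312×10^-6 Wb.

Φ_B ≈ 5.31 μWb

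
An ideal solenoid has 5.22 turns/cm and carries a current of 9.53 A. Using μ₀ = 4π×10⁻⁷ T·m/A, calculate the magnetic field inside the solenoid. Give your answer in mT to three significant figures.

Inside a long solenoid, B = μ₀nI.
B = (4π×10⁻⁷)(522 m⁻¹)(9.53 A) = 6.251×10^-3 T.

B ≈ 6.25 mT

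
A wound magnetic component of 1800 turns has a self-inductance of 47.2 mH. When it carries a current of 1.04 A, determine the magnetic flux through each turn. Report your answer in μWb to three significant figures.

From L = NΦ_B/I, the flux per turn is Φ_B = LI/N.
Φ_B = (4.720×10^-2 H)(1.04 A)/1800 = 2.727×10^-5 Wb.

Φ_B ≈ 27.3 μWb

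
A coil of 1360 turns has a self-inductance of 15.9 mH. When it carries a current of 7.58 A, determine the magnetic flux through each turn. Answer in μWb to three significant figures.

From L = NΦ_B/I, the flux per turn is Φ_B = LI/N.
Φ_B = (1.590×10^-2 H)(7.58 A)/1360 = 8.862×10^-5 Wb.

Φ_B ≈ 88.6 μWb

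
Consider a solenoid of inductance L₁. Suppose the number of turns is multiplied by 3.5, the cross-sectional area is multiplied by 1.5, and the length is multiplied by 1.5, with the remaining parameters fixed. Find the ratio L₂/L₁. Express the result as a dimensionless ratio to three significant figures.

For a solenoid, L ∝ μᵣN²A/ℓ.
L₂/L₁ = (3.5)^2 × (1.5) × (1.5)^-1 = 12.3.

L₂/L₁ = 12.3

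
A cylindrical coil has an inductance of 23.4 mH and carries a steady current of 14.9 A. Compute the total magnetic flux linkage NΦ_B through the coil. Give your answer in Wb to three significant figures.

NΦ_B ≈ 0.349 Wb

From L = NΦ_B/I, the flux linkage is NΦ_B = LI.
NΦ_B = (2.340×10^-2 H)(14.9 A) = 0.3487 Wb.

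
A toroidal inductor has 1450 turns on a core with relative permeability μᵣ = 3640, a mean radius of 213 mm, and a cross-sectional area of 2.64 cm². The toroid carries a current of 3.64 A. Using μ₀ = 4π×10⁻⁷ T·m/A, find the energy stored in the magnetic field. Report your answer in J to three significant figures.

U ≈ 12.6 J

L = μ₀μᵣN²A/(2πR) = (4π×10⁻⁷)(3640)(1450)²(2.640×10^-4)/(2π×0.213) = 1.897 H.
U = ½LI² = ½(1.897)(3.64)² = 12.57 J.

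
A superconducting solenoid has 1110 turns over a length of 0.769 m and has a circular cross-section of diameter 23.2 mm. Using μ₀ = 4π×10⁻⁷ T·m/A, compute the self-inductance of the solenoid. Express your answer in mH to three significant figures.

L ≈ 0.851 mH

A = π(d/2)² = π(1.160×10^-2 m)² = 4.227×10^-4 m².
For a long solenoid, L = μ₀N²A/ℓ.
L = (4π×10⁻⁷)(1110)²(4.227×10^-4)/(0.769 m) = 8.511×10^-4 H.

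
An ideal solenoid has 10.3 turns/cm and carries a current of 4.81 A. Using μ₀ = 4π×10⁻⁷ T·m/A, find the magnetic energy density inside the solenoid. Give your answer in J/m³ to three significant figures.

B = μ₀nI = (4π×10⁻⁷)(1.030×10^3)(4.81) = 6.226×10^-3 T.
u = B²/(2μ₀) = (6.226×10^-3)²/(2×4π×10⁻⁷) = 15.42 J/m³.

u ≈ 15.4 J/m³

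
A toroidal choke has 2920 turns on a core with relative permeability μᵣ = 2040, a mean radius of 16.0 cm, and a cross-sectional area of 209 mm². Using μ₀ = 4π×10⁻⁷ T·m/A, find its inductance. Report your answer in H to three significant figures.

For a thin toroid, L = μ₀μᵣN²A/(2πR).
L = (4π×10⁻⁷)(2040)(2920)²(2.090×10^-4) / (2π×0.16 m) = 4.544 H.

L ≈ 4.54 H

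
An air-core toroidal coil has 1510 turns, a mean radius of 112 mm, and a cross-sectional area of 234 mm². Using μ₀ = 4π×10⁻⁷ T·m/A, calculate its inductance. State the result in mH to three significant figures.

For a thin toroid, L = μ₀N²A/(2πR).
L = (4π×10⁻⁷)(1510)²(2.340×10^-4) / (2π×0.112 m) = 9.528×10^-4 H.

L ≈ 0.953 mH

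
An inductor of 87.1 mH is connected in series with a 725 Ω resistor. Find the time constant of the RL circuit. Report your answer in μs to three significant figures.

τ = L/R = (8.710×10^-2 H)/(725 Ω) = 1.201×10^-4 s.

τ ≈ 120 μs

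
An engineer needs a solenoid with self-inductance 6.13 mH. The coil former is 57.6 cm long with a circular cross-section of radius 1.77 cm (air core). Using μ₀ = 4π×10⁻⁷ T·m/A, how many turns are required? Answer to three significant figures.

A = πr² = π(1.770×10^-2 m)² = 9.842×10^-4 m².
From L = μ₀N²A/ℓ, N = √(Lℓ / (μ₀A)).
N = √[(6.130×10^-3)(0.576) / ((4π×10⁻⁷)×9.842×10^-4)] = √(2.8548×10^6) ≈ 1689.6.

N ≈ 1690 turns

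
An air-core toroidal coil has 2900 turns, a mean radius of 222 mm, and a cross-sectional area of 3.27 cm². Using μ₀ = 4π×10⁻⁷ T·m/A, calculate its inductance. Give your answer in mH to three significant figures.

For a thin toroid, L = μ₀N²A/(2πR).
L = (4π×10⁻⁷)(2900)²(3.270×10^-4) / (2π×0.222 m) = 2.478×10^-3 H.

L ≈ 2.48 mH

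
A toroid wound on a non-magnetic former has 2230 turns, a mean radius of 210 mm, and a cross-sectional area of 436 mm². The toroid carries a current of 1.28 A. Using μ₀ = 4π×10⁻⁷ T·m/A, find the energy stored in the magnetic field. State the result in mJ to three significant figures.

U ≈ 1.69 mJ

L = μ₀N²A/(2πR) = (4π×10⁻⁷)(2230)²(4.360×10^-4)/(2π×0.21) = 2.0649×10^-3 H.
U = ½LI² = ½(2.0649×10^-3)(1.28)² = 1.692×10^-3 J.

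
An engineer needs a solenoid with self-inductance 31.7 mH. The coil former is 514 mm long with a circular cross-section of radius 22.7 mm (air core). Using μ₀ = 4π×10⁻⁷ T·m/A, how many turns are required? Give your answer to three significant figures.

A = πr² = π(2.270×10^-2 m)² = 1.619×10^-3 m².
From L = μ₀N²A/ℓ, N = √(Lℓ / (μ₀A)).
N = √[(3.170×10^-2)(0.514) / ((4π×10⁻⁷)×1.619×10^-3)] = √(8.010×10^6) ≈ 2830.1.

N ≈ 2830 turns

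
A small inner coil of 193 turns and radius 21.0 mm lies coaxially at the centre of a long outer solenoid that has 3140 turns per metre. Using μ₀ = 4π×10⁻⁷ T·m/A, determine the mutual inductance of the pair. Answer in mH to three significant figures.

M ≈ 1.06 mH

The outer solenoid produces a uniform field B₁ = μ₀n₁I₁ across the inner coil,
so the flux linkage is N₂Φ = N₂B₁A₂ = μ₀n₁N₂A₂·I₁, giving M = μ₀n₁N₂A₂.
A₂ = πr² = π(2.100×10^-2 m)² = 1.385×10^-3 m².
M = (4π×10⁻⁷)(3140)(193)(1.385×10^-3) = 1.055×10^-3 H.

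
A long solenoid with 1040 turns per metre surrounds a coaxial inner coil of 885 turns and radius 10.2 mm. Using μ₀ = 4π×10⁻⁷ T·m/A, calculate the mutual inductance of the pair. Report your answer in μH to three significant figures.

The outer solenoid produces a uniform field B₁ = μ₀n₁I₁ across the inner coil,
so the flux linkage is N₂Φ = N₂B₁A₂ = μ₀n₁N₂A₂·I₁, giving M = μ₀n₁N₂A₂.
A₂ = πr² = π(1.020×10^-2 m)² = 3.269×10^-4 m².
M = (4π×10⁻⁷)(1040)(885)(3.269×10^-4) = 3.780×10^-4 H.

M ≈ 378 μH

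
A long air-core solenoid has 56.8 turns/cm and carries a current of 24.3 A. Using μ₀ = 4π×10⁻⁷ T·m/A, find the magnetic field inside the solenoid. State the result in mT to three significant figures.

B ≈ 173 mT

Inside a long solenoid, B = μ₀nI.
B = (4π×10⁻⁷)(5.680×10^3 m⁻¹)(24.3 A) = 0.1734 T.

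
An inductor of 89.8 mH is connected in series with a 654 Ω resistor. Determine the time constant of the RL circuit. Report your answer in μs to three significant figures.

τ ≈ 137 μs

τ = L/R = (8.980×10^-2 H)/(654 Ω) = 1.373×10^-4 s.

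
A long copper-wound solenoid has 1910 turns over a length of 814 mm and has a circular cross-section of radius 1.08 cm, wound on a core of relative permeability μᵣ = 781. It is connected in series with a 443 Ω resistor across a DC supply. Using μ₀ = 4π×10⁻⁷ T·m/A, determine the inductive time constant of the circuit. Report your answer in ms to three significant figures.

τ ≈ 3.64 ms

A = πr² = π(1.080×10^-2 m)² = 3.664×10^-4 m².
L = μ₀μᵣN²A/ℓ = (4π×10⁻⁷)(781)(1910)²(3.664×10^-4)/(0.814) = 1.612 H.
τ = L/R = (1.612)/(443) = 3.638×10^-3 s.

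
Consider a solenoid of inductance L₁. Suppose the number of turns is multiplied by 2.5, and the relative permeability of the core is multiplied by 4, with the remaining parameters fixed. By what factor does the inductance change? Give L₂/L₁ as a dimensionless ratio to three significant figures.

For a solenoid, L ∝ μᵣN²A/ℓ.
L₂/L₁ = (2.5)^2 × (4) = 25.0.

L₂/L₁ = 25.0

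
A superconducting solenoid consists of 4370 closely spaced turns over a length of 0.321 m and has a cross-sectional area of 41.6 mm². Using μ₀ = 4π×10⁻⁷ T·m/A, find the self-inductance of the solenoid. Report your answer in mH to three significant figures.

L ≈ 3.11 mH

A = 41.6 mm² = 4.160×10^-5 m².
For a long solenoid, L = μ₀N²A/ℓ.
L = (4π×10⁻⁷)(4370)²(4.160×10^-5)/(0.321 m) = 3.110×10^-3 H.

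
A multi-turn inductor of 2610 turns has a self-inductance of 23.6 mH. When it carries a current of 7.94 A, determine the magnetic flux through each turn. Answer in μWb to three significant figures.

From L = NΦ_B/I, the flux per turn is Φ_B = LI/N.
Φ_B = (2.360×10^-2 H)(7.94 A)/2610 = 7.179×10^-5 Wb.

Φ_B ≈ 71.8 μWb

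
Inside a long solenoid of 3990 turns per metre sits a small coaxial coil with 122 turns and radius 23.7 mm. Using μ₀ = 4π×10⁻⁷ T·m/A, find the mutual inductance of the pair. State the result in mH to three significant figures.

M ≈ 1.08 mH

The outer solenoid produces a uniform field B₁ = μ₀n₁I₁ across the inner coil,
so the flux linkage is N₂Φ = N₂B₁A₂ = μ₀n₁N₂A₂·I₁, giving M = μ₀n₁N₂A₂.
A₂ = πr² = π(2.370×10^-2 m)² = 1.7646×10^-3 m².
M = (4π×10⁻⁷)(3990)(122)(1.7646×10^-3) = 1.079×10^-3 H.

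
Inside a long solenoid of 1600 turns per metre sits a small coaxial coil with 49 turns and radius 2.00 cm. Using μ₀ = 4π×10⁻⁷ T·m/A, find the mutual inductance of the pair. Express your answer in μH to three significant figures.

The outer solenoid produces a uniform field B₁ = μ₀n₁I₁ across the inner coil,
so the flux linkage is N₂Φ = N₂B₁A₂ = μ₀n₁N₂A₂·I₁, giving M = μ₀n₁N₂A₂.
A₂ = πr² = π(2.000×10^-2 m)² = 1.257×10^-3 m².
M = (4π×10⁻⁷)(1600)(49)(1.257×10^-3) = 1.238×10^-4 H.

M ≈ 124 μH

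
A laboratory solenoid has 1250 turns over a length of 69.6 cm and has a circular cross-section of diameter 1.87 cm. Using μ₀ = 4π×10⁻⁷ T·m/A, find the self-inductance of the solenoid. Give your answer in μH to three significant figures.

A = π(d/2)² = π(9.350×10^-3 m)² = 2.746×10^-4 m².
For a long solenoid, L = μ₀N²A/ℓ.
L = (4π×10⁻⁷)(1250)²(2.746×10^-4)/(0.696 m) = 7.748×10^-4 H.

L ≈ 775 μH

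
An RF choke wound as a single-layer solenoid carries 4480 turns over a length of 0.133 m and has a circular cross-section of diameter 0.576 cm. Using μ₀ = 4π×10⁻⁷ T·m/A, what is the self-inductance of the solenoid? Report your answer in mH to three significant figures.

A = π(d/2)² = π(2.880×10^-3 m)² = 2.606×10^-5 m².
For a long solenoid, L = μ₀N²A/ℓ.
L = (4π×10⁻⁷)(4480)²(2.606×10^-5)/(0.133 m) = 4.941×10^-3 H.

L ≈ 4.94 mH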